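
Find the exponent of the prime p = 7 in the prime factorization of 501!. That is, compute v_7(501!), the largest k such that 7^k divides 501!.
v_7(501!) = 82

Legendre's formula: v_p(n!) = Σ_{k ≥ 1} ⌊n / p^k⌋. For p = 7, n = 501, the terms are:
  ⌊501/7^1⌋ = ⌊501/7⌋ = 71
  ⌊501/7^2⌋ = ⌊501/49⌋ = 10
  ⌊501/7^3⌋ = ⌊501/343⌋ = 1
(the next term ⌊501/7^4⌋ = 0, terminating the sum). Summing: v_7(501!) = 71 + 10 + 1 = 82.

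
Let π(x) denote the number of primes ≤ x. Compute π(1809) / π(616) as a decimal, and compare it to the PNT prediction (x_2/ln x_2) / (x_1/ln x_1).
π(1809)/π(616) = 279/112 ≈ 2.4911;  PNT prediction ≈ 2.5149.

π(616) = 112 and π(1809) = 279, so π(1809)/π(616) ≈ 2.4911. The PNT-predicted ratio is (1809/ln(1809)) / (616/ln(616)) ≈ 2.5149. The two agree to within a few percent, as expected.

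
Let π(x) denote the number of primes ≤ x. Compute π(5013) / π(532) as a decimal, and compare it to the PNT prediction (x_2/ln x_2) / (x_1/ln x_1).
π(5013)/π(532) = 672/99 ≈ 6.7879;  PNT prediction ≈ 6.9420.

π(532) = 99 and π(5013) = 672, so π(5013)/π(532) ≈ 6.7879. The PNT-predicted ratio is (5013/ln(5013)) / (532/ln(532)) ≈ 6.9420. The two agree to within a few percent, as expected.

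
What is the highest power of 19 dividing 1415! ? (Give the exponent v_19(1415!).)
v_19(1415!) = 77

Legendre's formula: v_p(n!) = Σ_{k ≥ 1} ⌊n / p^k⌋. For p = 19, n = 1415, the terms are:
  ⌊1415/19^1⌋ = ⌊1415/19⌋ = 74
  ⌊1415/19^2⌋ = ⌊1415/361⌋ = 3
(the next term ⌊1415/19^3⌋ = 0, terminating the sum). Summing: v_19(1415!) = 74 + 3 = 77.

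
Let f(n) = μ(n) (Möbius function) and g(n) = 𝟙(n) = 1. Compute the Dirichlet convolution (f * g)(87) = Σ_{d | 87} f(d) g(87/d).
(μ * 𝟙)(87) = 0

Divisors of 87: [1, 3, 29, 87]. For each d | 87:
  d = 1: μ(1) · 𝟙(87/1) = 1 · 1 = 1
  d = 3: μ(3) · 𝟙(87/3) = -1 · 1 = -1
  d = 29: μ(29) · 𝟙(87/29) = -1 · 1 = -1
  d = 87: μ(87) · 𝟙(87/87) = 1 · 1 = 1
Summing: (μ * 𝟙)(87) = 1 + -1 + -1 + 1 = 0.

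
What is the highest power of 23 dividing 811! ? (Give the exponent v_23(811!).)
v_23(811!) = 36

Legendre's formula: v_p(n!) = Σ_{k ≥ 1} ⌊n / p^k⌋. For p = 23, n = 811, the terms are:
  ⌊811/23^1⌋ = ⌊811/23⌋ = 35
  ⌊811/23^2⌋ = ⌊811/529⌋ = 1
(the next term ⌊811/23^3⌋ = 0, terminating the sum). Summing: v_23(811!) = 35 + 1 = 36.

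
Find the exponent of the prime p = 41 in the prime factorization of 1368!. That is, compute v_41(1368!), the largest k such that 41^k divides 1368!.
v_41(1368!) = 33

Legendre's formula: v_p(n!) = Σ_{k ≥ 1} ⌊n / p^k⌋. For p = 41, n = 1368, the terms are:
  ⌊1368/41^1⌋ = ⌊1368/41⌋ = 33
(the next term ⌊1368/41^2⌋ = 0, terminating the sum). Summing: v_41(1368!) = 33 = 33.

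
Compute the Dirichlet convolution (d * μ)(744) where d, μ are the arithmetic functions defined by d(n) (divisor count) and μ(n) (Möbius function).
(d * μ)(744) = 1

Divisors of 744: [1, 2, 3, 4, 6, 8, 12, 24, 31, 62, 93, 124, 186, 248, 372, 744]. For each d | 744:
  d = 1: d(1) · μ(744/1) = 1 · 0 = 0
  d = 2: d(2) · μ(744/2) = 2 · 0 = 0
  d = 3: d(3) · μ(744/3) = 2 · 0 = 0
  d = 4: d(4) · μ(744/4) = 3 · -1 = -3
  d = 6: d(6) · μ(744/6) = 4 · 0 = 0
  d = 8: d(8) · μ(744/8) = 4 · 1 = 4
  d = 12: d(12) · μ(744/12) = 6 · 1 = 6
  d = 24: d(24) · μ(744/24) = 8 · -1 = -8
  d = 31: d(31) · μ(744/31) = 2 · 0 = 0
  d = 62: d(62) · μ(744/62) = 4 · 0 = 0
  d = 93: d(93) · μ(744/93) = 4 · 0 = 0
  d = 124: d(124) · μ(744/124) = 6 · 1 = 6
  d = 186: d(186) · μ(744/186) = 8 · 0 = 0
  d = 248: d(248) · μ(744/248) = 8 · -1 = -8
  d = 372: d(372) · μ(744/372) = 12 · -1 = -12
  d = 744: d(744) · μ(744/744) = 16 · 1 = 16
Summing: (d * μ)(744) = 0 + 0 + 0 + -3 + 0 + 4 + 6 + -8 + 0 + 0 + 0 + 6 + 0 + -8 + -12 + 16 = 1.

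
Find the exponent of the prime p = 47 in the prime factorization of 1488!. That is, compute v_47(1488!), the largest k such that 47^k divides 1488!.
v_47(1488!) = 31

Legendre's formula: v_p(n!) = Σ_{k ≥ 1} ⌊n / p^k⌋. For p = 47, n = 1488, the terms are:
  ⌊1488/47^1⌋ = ⌊1488/47⌋ = 31
(the next term ⌊1488/47^2⌋ = 0, terminating the sum). Summing: v_47(1488!) = 31 = 31.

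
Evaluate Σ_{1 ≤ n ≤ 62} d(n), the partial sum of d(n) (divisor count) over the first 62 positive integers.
Σ_{n ≤ 62} d(n) = 267

Compute d(n) for each 1 ≤ n ≤ 62: d(1) = 1, d(2) = 2, d(3) = 2, d(4) = 3, d(5) = 2, d(6) = 4, d(7) = 2, d(8) = 4, d(9) = 3, d(10) = 4, d(11) = 2, d(12) = 6, d(13) = 2, d(14) = 4, d(15) = 4, d(16) = 5, d(17) = 2, d(18) = 6, d(19) = 2, d(20) = 6, d(21) = 4, d(22) = 4, d(23) = 2, d(24) = 8, d(25) = 3, d(26) = 4, d(27) = 4, d(28) = 6, d(29) = 2, d(30) = 8, d(31) = 2, d(32) = 6, d(33) = 4, d(34) = 4, d(35) = 4, d(36) = 9, d(37) = 2, d(38) = 4, d(39) = 4, d(40) = 8, d(41) = 2, d(42) = 8, d(43) = 2, d(44) = 6, d(45) = 6, d(46) = 4, d(47) = 2, d(48) = 10, d(49) = 3, d(50) = 6, d(51) = 4, d(52) = 6, d(53) = 2, d(54) = 8, d(55) = 4, d(56) = 8, d(57) = 4, d(58) = 4, d(59) = 2, d(60) = 12, d(61) = 2, d(62) = 4. Summing all 62 values: 267. (Dirichlet's divisor formula: Σ_{n ≤ x} d(n) = x ln(x) + (2γ − 1) x + O(√x). For x = 62, the asymptotic estimate is ≈ 265.46.)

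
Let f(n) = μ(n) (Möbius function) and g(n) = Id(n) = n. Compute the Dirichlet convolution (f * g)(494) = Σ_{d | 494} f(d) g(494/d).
(μ * Id)(494) = 216

Divisors of 494: [1, 2, 13, 19, 26, 38, 247, 494]. For each d | 494:
  d = 1: μ(1) · Id(494/1) = 1 · 494 = 494
  d = 2: μ(2) · Id(494/2) = -1 · 247 = -247
  d = 13: μ(13) · Id(494/13) = -1 · 38 = -38
  d = 19: μ(19) · Id(494/19) = -1 · 26 = -26
  d = 26: μ(26) · Id(494/26) = 1 · 19 = 19
  d = 38: μ(38) · Id(494/38) = 1 · 13 = 13
  d = 247: μ(247) · Id(494/247) = 1 · 2 = 2
  d = 494: μ(494) · Id(494/494) = -1 · 1 = -1
Summing: (μ * Id)(494) = 494 + -247 + -38 + -26 + 19 + 13 + 2 + -1 = 216.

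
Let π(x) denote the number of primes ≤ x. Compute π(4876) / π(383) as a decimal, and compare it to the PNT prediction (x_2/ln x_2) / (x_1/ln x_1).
π(4876)/π(383) = 652/76 ≈ 8.5789;  PNT prediction ≈ 8.9171.

π(383) = 76 and π(4876) = 652, so π(4876)/π(383) ≈ 8.5789. The PNT-predicted ratio is (4876/ln(4876)) / (383/ln(383)) ≈ 8.9171. The two agree to within a few percent, as expected.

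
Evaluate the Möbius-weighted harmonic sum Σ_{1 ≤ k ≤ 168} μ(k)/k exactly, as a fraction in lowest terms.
Σ μ(k)/k = 3320595668723936105212130194759121950701456962705503856339925674/481473710367991963528473107950567214598209565303106537707981745635

Values of μ(k) for 1 ≤ k ≤ 168: μ(1) = 1, μ(2) = -1, μ(3) = -1, μ(5) = -1, μ(6) = 1, μ(7) = -1, μ(10) = 1, μ(11) = -1, μ(13) = -1, μ(14) = 1, μ(15) = 1, μ(17) = -1, μ(19) = -1, μ(21) = 1, μ(22) = 1, μ(23) = -1, μ(26) = 1, μ(29) = -1, μ(30) = -1, μ(31) = -1, μ(33) = 1, μ(34) = 1, μ(35) = 1, μ(37) = -1, μ(38) = 1, μ(39) = 1, μ(41) = -1, μ(42) = -1, μ(43) = -1, μ(46) = 1, μ(47) = -1, μ(51) = 1, μ(53) = -1, μ(55) = 1, μ(57) = 1, μ(58) = 1, μ(59) = -1, μ(61) = -1, μ(62) = 1, μ(65) = 1, μ(66) = -1, μ(67) = -1, μ(69) = 1, μ(70) = -1, μ(71) = -1, μ(73) = -1, μ(74) = 1, μ(77) = 1, μ(78) = -1, μ(79) = -1, μ(82) = 1, μ(83) = -1, μ(85) = 1, μ(86) = 1, μ(87) = 1, μ(89) = -1, μ(91) = 1, μ(93) = 1, μ(94) = 1, μ(95) = 1, μ(97) = -1, μ(101) = -1, μ(102) = -1, μ(103) = -1, μ(105) = -1, μ(106) = 1, μ(107) = -1, μ(109) = -1, μ(110) = -1, μ(111) = 1, μ(113) = -1, μ(114) = -1, μ(115) = 1, μ(118) = 1, μ(119) = 1, μ(122) = 1, μ(123) = 1, μ(127) = -1, μ(129) = 1, μ(130) = -1, μ(131) = -1, μ(133) = 1, μ(134) = 1, μ(137) = -1, μ(138) = -1, μ(139) = -1, μ(141) = 1, μ(142) = 1, μ(143) = 1, μ(145) = 1, μ(146) = 1, μ(149) = -1, μ(151) = -1, μ(154) = -1, μ(155) = 1, μ(157) = -1, μ(158) = 1, μ(159) = 1, μ(161) = 1, μ(163) = -1, μ(165) = -1, μ(166) = 1, μ(167) = -1, with μ = 0 on non-squarefree integers. Summing μ(k)/k for k where μ(k) ≠ 0 gives 3320595668723936105212130194759121950701456962705503856339925674/481473710367991963528473107950567214598209565303106537707981745635 ≈ 0.0069. (PNT ⟺ this sum → 0 as n → ∞.)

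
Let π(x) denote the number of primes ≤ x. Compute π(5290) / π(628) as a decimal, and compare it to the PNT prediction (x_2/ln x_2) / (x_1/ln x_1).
π(5290)/π(628) = 701/114 ≈ 6.1491;  PNT prediction ≈ 6.3298.

π(628) = 114 and π(5290) = 701, so π(5290)/π(628) ≈ 6.1491. The PNT-predicted ratio is (5290/ln(5290)) / (628/ln(628)) ≈ 6.3298. The two agree to within a few percent, as expected.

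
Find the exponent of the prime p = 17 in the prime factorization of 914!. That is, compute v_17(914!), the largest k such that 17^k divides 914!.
v_17(914!) = 56

Legendre's formula: v_p(n!) = Σ_{k ≥ 1} ⌊n / p^k⌋. For p = 17, n = 914, the terms are:
  ⌊914/17^1⌋ = ⌊914/17⌋ = 53
  ⌊914/17^2⌋ = ⌊914/289⌋ = 3
(the next term ⌊914/17^3⌋ = 0, terminating the sum). Summing: v_17(914!) = 53 + 3 = 56.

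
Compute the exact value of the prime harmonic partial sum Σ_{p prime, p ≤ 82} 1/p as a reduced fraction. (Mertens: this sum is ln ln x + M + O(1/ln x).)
Σ 1/p = 5692733621468679832887230172131/3217644767340672907899084554130

π(82) = 22, so the primes ≤ 82 are [2, 3, 5, 7, 11, 13, 17, 19, 23, 29, 31, 37, 41, 43, 47, 53, 59, 61, 67, 71, 73, 79]. Summing 1/p over these primes: 5692733621468679832887230172131/3217644767340672907899084554130 ≈ 1.7692. Mertens estimate ln ln(82) + 0.2615 ≈ 1.7446.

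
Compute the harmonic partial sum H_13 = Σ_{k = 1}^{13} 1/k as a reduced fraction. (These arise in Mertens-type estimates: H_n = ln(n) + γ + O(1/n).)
H_13 = 1145993/360360

Direct summation: H_13 = 1 + 1/2 + ... + 1/13. The least common denominator is lcm(1, ..., 13) = 360360; over this denominator the numerator is 360360 + 180180 + 120120 + 90090 + 72072 + 60060 + 51480 + 45045 + 40040 + 36036 + 32760 + 30030 + 27720 = 1145993, so H_13 = 1145993/360360 (already in lowest terms) ≈ 3.18013. (The PNT-adjacent estimate ln(13) + γ ≈ 3.14217 matches within O(1/n).)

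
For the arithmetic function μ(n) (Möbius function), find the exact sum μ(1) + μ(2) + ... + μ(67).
Σ_{n ≤ 67} μ(n) = -2

Compute μ(n) for each 1 ≤ n ≤ 67: μ(1) = 1, μ(2) = -1, μ(3) = -1, μ(4) = 0, μ(5) = -1, μ(6) = 1, μ(7) = -1, μ(8) = 0, μ(9) = 0, μ(10) = 1, μ(11) = -1, μ(12) = 0, μ(13) = -1, μ(14) = 1, μ(15) = 1, μ(16) = 0, μ(17) = -1, μ(18) = 0, μ(19) = -1, μ(20) = 0, μ(21) = 1, μ(22) = 1, μ(23) = -1, μ(24) = 0, μ(25) = 0, μ(26) = 1, μ(27) = 0, μ(28) = 0, μ(29) = -1, μ(30) = -1, μ(31) = -1, μ(32) = 0, μ(33) = 1, μ(34) = 1, μ(35) = 1, μ(36) = 0, μ(37) = -1, μ(38) = 1, μ(39) = 1, μ(40) = 0, μ(41) = -1, μ(42) = -1, μ(43) = -1, μ(44) = 0, μ(45) = 0, μ(46) = 1, μ(47) = -1, μ(48) = 0, μ(49) = 0, μ(50) = 0, μ(51) = 1, μ(52) = 0, μ(53) = -1, μ(54) = 0, μ(55) = 1, μ(56) = 0, μ(57) = 1, μ(58) = 1, μ(59) = -1, μ(60) = 0, μ(61) = -1, μ(62) = 1, μ(63) = 0, μ(64) = 0, μ(65) = 1, μ(66) = -1, μ(67) = -1. Summing all 67 values: -2. (Mertens function M(x) = Σ_{n ≤ x} μ(n); on average M(x) should be small (PNT ⟺ M(x) = o(x)).)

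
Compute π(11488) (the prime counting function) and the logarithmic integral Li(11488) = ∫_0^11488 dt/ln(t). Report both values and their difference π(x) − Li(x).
π(11488) = 1384;  Li(11488) ≈ 1406.46;  π(x) − Li(x) ≈ -22.46.

Direct count of primes ≤ 11488 gives π(11488) = 1384. Numerical evaluation of the logarithmic integral gives Li(11488) ≈ 1406.46. The difference π(x) − Li(x) ≈ -22.46 is typically negative for small/moderate x (Li(x) overestimates), though Littlewood's theorem shows this sign changes infinitely often.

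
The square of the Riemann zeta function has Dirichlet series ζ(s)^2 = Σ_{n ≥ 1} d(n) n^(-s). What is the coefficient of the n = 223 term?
d(223) = 2

ζ(s)^2 = (Σ 1/m^s)(Σ 1/k^s). The coefficient of 1/n^s in the product is the number of ordered pairs (m, k) with mk = n, which equals d(n). For n = 223, divisors are [1, 223], so d(223) = 2.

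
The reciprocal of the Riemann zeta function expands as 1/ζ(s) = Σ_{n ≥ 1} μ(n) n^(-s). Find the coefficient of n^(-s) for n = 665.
μ(665) = -1

Factor n = 665 = 5 · 7 · 19. μ(n) = 0 if any exponent ≥ 2 (not squarefree); otherwise μ(n) = (−1)^{ω(n)} where ω(n) is the number of distinct prime factors. Applying: μ(665) = -1.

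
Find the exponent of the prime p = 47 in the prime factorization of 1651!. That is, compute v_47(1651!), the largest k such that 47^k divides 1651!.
v_47(1651!) = 35

Legendre's formula: v_p(n!) = Σ_{k ≥ 1} ⌊n / p^k⌋. For p = 47, n = 1651, the terms are:
  ⌊1651/47^1⌋ = ⌊1651/47⌋ = 35
(the next term ⌊1651/47^2⌋ = 0, terminating the sum). Summing: v_47(1651!) = 35 = 35.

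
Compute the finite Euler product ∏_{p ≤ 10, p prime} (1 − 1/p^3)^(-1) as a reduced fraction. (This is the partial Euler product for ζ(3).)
∏ = 18375/15314

The primes p ≤ 10 are [2, 3, 5, 7]. For each prime, (1 − 1/p^3)^(-1) = p^3 / (p^3 − 1). The product is (1 − 1/2^3)^(-1), (1 − 1/3^3)^(-1), (1 − 1/5^3)^(-1), (1 − 1/7^3)^(-1) = ∏ p^3 / (p^3 − 1) = 18375/15314.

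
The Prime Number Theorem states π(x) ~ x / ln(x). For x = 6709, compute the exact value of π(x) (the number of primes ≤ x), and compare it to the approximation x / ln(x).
π(6709) = 866;  x/ln(x) ≈ 761.42;  relative error ≈ 12.08%.

Directly count primes up to 6709: π(6709) = 866. The PNT approximation gives 6709/ln(6709) ≈ 6709/8.81121 ≈ 761.42. Relative error (π(x) − x/ln(x)) / π(x) ≈ 12.08%; the approximation is known to undercount slightly (Li(x) is a better estimate).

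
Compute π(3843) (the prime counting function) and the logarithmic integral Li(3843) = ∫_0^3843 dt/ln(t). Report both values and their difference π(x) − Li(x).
π(3843) = 532;  Li(3843) ≈ 546.39;  π(x) − Li(x) ≈ -14.39.

Direct count of primes ≤ 3843 gives π(3843) = 532. Numerical evaluation of the logarithmic integral gives Li(3843) ≈ 546.39. The difference π(x) − Li(x) ≈ -14.39 is typically negative for small/moderate x (Li(x) overestimates), though Littlewood's theorem shows this sign changes infinitely often.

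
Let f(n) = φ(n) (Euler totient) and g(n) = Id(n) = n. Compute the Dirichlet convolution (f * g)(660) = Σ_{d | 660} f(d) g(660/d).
(φ * Id)(660) = 7560

Divisors of 660: [1, 2, 3, 4, 5, 6, 10, 11, 12, 15, 20, 22, 30, 33, 44, 55, 60, 66, 110, 132, 165, 220, 330, 660]. For each d | 660:
  d = 1: φ(1) · Id(660/1) = 1 · 660 = 660
  d = 2: φ(2) · Id(660/2) = 1 · 330 = 330
  d = 3: φ(3) · Id(660/3) = 2 · 220 = 440
  d = 4: φ(4) · Id(660/4) = 2 · 165 = 330
  d = 5: φ(5) · Id(660/5) = 4 · 132 = 528
  d = 6: φ(6) · Id(660/6) = 2 · 110 = 220
  d = 10: φ(10) · Id(660/10) = 4 · 66 = 264
  d = 11: φ(11) · Id(660/11) = 10 · 60 = 600
  d = 12: φ(12) · Id(660/12) = 4 · 55 = 220
  d = 15: φ(15) · Id(660/15) = 8 · 44 = 352
  d = 20: φ(20) · Id(660/20) = 8 · 33 = 264
  d = 22: φ(22) · Id(660/22) = 10 · 30 = 300
  d = 30: φ(30) · Id(660/30) = 8 · 22 = 176
  d = 33: φ(33) · Id(660/33) = 20 · 20 = 400
  d = 44: φ(44) · Id(660/44) = 20 · 15 = 300
  d = 55: φ(55) · Id(660/55) = 40 · 12 = 480
  d = 60: φ(60) · Id(660/60) = 16 · 11 = 176
  d = 66: φ(66) · Id(660/66) = 20 · 10 = 200
  d = 110: φ(110) · Id(660/110) = 40 · 6 = 240
  d = 132: φ(132) · Id(660/132) = 40 · 5 = 200
  d = 165: φ(165) · Id(660/165) = 80 · 4 = 320
  d = 220: φ(220) · Id(660/220) = 80 · 3 = 240
  d = 330: φ(330) · Id(660/330) = 80 · 2 = 160
  d = 660: φ(660) · Id(660/660) = 160 · 1 = 160
Summing: (φ * Id)(660) = 660 + 330 + 440 + 330 + 528 + 220 + 264 + 600 + 220 + 352 + 264 + 300 + 176 + 400 + 300 + 480 + 176 + 200 + 240 + 200 + 320 + 240 + 160 + 160 = 7560.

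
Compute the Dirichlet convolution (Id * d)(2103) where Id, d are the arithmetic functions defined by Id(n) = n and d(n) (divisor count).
(Id * d)(2103) = 3515

Divisors of 2103: [1, 3, 701, 2103]. For each d | 2103:
  d = 1: Id(1) · d(2103/1) = 1 · 4 = 4
  d = 3: Id(3) · d(2103/3) = 3 · 2 = 6
  d = 701: Id(701) · d(2103/701) = 701 · 2 = 1402
  d = 2103: Id(2103) · d(2103/2103) = 2103 · 1 = 2103
Summing: (Id * d)(2103) = 4 + 6 + 1402 + 2103 = 3515.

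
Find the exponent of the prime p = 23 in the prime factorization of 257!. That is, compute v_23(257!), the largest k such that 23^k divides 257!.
v_23(257!) = 11

Legendre's formula: v_p(n!) = Σ_{k ≥ 1} ⌊n / p^k⌋. For p = 23, n = 257, the terms are:
  ⌊257/23^1⌋ = ⌊257/23⌋ = 11
(the next term ⌊257/23^2⌋ = 0, terminating the sum). Summing: v_23(257!) = 11 = 11.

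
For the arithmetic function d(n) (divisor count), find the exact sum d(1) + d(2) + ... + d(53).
Σ_{n ≤ 53} d(n) = 219

Compute d(n) for each 1 ≤ n ≤ 53: d(1) = 1, d(2) = 2, d(3) = 2, d(4) = 3, d(5) = 2, d(6) = 4, d(7) = 2, d(8) = 4, d(9) = 3, d(10) = 4, d(11) = 2, d(12) = 6, d(13) = 2, d(14) = 4, d(15) = 4, d(16) = 5, d(17) = 2, d(18) = 6, d(19) = 2, d(20) = 6, d(21) = 4, d(22) = 4, d(23) = 2, d(24) = 8, d(25) = 3, d(26) = 4, d(27) = 4, d(28) = 6, d(29) = 2, d(30) = 8, d(31) = 2, d(32) = 6, d(33) = 4, d(34) = 4, d(35) = 4, d(36) = 9, d(37) = 2, d(38) = 4, d(39) = 4, d(40) = 8, d(41) = 2, d(42) = 8, d(43) = 2, d(44) = 6, d(45) = 6, d(46) = 4, d(47) = 2, d(48) = 10, d(49) = 3, d(50) = 6, d(51) = 4, d(52) = 6, d(53) = 2. Summing all 53 values: 219. (Dirichlet's divisor formula: Σ_{n ≤ x} d(n) = x ln(x) + (2γ − 1) x + O(√x). For x = 53, the asymptotic estimate is ≈ 218.61.)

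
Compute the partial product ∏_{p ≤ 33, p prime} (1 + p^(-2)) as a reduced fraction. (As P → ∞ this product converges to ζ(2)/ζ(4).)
∏ = 7292191856800000/4827887490090357

The primes p ≤ 33 are [2, 3, 5, 7, 11, 13, 17, 19, 23, 29, 31]. For each, (1 + 1/p^2) = (p^2 + 1)/p^2. Multiplying these fractions over p ∈ [2, 3, 5, 7, 11, 13, 17, 19, 23, 29, 31] gives 7292191856800000/4827887490090357. (In the limit P → ∞ this tends to ζ(2)/ζ(4).)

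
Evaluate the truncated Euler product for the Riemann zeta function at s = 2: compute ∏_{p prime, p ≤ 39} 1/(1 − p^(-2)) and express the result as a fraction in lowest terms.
∏ = 5974606913975783369/3652034743605657600

The primes p ≤ 39 are [2, 3, 5, 7, 11, 13, 17, 19, 23, 29, 31, 37]. For each prime, (1 − 1/p^2)^(-1) = p^2 / (p^2 − 1). The product is (1 − 1/2^2)^(-1), (1 − 1/3^2)^(-1), (1 − 1/5^2)^(-1), (1 − 1/7^2)^(-1), (1 − 1/11^2)^(-1), (1 − 1/13^2)^(-1), (1 − 1/17^2)^(-1), (1 − 1/19^2)^(-1), (1 − 1/23^2)^(-1), (1 − 1/29^2)^(-1), (1 − 1/31^2)^(-1), (1 − 1/37^2)^(-1) = ∏ p^2 / (p^2 − 1) = 5974606913975783369/3652034743605657600.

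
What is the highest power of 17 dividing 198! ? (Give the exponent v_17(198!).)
v_17(198!) = 11

Legendre's formula: v_p(n!) = Σ_{k ≥ 1} ⌊n / p^k⌋. For p = 17, n = 198, the terms are:
  ⌊198/17^1⌋ = ⌊198/17⌋ = 11
(the next term ⌊198/17^2⌋ = 0, terminating the sum). Summing: v_17(198!) = 11 = 11.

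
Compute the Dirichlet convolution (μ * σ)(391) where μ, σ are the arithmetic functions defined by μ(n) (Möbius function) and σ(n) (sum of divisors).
(μ * σ)(391) = 391

Divisors of 391: [1, 17, 23, 391]. For each d | 391:
  d = 1: μ(1) · σ(391/1) = 1 · 432 = 432
  d = 17: μ(17) · σ(391/17) = -1 · 24 = -24
  d = 23: μ(23) · σ(391/23) = -1 · 18 = -18
  d = 391: μ(391) · σ(391/391) = 1 · 1 = 1
Summing: (μ * σ)(391) = 432 + -24 + -18 + 1 = 391.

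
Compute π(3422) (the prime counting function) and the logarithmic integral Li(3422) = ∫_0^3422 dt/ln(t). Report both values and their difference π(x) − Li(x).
π(3422) = 480;  Li(3422) ≈ 495.03;  π(x) − Li(x) ≈ -15.03.

Direct count of primes ≤ 3422 gives π(3422) = 480. Numerical evaluation of the logarithmic integral gives Li(3422) ≈ 495.03. The difference π(x) − Li(x) ≈ -15.03 is typically negative for small/moderate x (Li(x) overestimates), though Littlewood's theorem shows this sign changes infinitely often.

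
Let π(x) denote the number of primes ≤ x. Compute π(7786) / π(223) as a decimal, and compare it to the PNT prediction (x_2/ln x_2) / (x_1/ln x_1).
π(7786)/π(223) = 985/48 ≈ 20.5208;  PNT prediction ≈ 21.0702.

π(223) = 48 and π(7786) = 985, so π(7786)/π(223) ≈ 20.5208. The PNT-predicted ratio is (7786/ln(7786)) / (223/ln(223)) ≈ 21.0702. The two agree to within a few percent, as expected.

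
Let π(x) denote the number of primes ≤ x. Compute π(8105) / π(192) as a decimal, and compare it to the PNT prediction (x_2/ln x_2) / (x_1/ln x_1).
π(8105)/π(192) = 1019/43 ≈ 23.6977;  PNT prediction ≈ 24.6591.

π(192) = 43 and π(8105) = 1019, so π(8105)/π(192) ≈ 23.6977. The PNT-predicted ratio is (8105/ln(8105)) / (192/ln(192)) ≈ 24.6591. The two agree to within a few percent, as expected.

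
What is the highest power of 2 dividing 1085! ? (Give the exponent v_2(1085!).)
v_2(1085!) = 1079

Legendre's formula: v_p(n!) = Σ_{k ≥ 1} ⌊n / p^k⌋. For p = 2, n = 1085, the terms are:
  ⌊1085/2^1⌋ = ⌊1085/2⌋ = 542
  ⌊1085/2^2⌋ = ⌊1085/4⌋ = 271
  ⌊1085/2^3⌋ = ⌊1085/8⌋ = 135
  ⌊1085/2^4⌋ = ⌊1085/16⌋ = 67
  ⌊1085/2^5⌋ = ⌊1085/32⌋ = 33
  ⌊1085/2^6⌋ = ⌊1085/64⌋ = 16
  ⌊1085/2^7⌋ = ⌊1085/128⌋ = 8
  ⌊1085/2^8⌋ = ⌊1085/256⌋ = 4
  ⌊1085/2^9⌋ = ⌊1085/512⌋ = 2
  ⌊1085/2^10⌋ = ⌊1085/1024⌋ = 1
(the next term ⌊1085/2^11⌋ = 0, terminating the sum). Summing: v_2(1085!) = 542 + 271 + 135 + 67 + 33 + 16 + 8 + 4 + 2 + 1 = 1079.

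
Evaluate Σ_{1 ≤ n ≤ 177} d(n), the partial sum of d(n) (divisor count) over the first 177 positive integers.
Σ_{n ≤ 177} d(n) = 947

Compute d(n) for each 1 ≤ n ≤ 177: d(1) = 1, d(2) = 2, d(3) = 2, d(4) = 3, d(5) = 2, d(6) = 4, d(7) = 2, d(8) = 4, d(9) = 3, d(10) = 4, d(11) = 2, d(12) = 6, d(13) = 2, d(14) = 4, d(15) = 4, d(16) = 5, d(17) = 2, d(18) = 6, d(19) = 2, d(20) = 6, d(21) = 4, d(22) = 4, d(23) = 2, d(24) = 8, d(25) = 3, d(26) = 4, d(27) = 4, d(28) = 6, d(29) = 2, d(30) = 8, d(31) = 2, d(32) = 6, d(33) = 4, d(34) = 4, d(35) = 4, d(36) = 9, d(37) = 2, d(38) = 4, d(39) = 4, d(40) = 8, d(41) = 2, d(42) = 8, d(43) = 2, d(44) = 6, d(45) = 6, d(46) = 4, d(47) = 2, d(48) = 10, d(49) = 3, d(50) = 6, d(51) = 4, d(52) = 6, d(53) = 2, d(54) = 8, d(55) = 4, d(56) = 8, d(57) = 4, d(58) = 4, d(59) = 2, d(60) = 12, d(61) = 2, d(62) = 4, d(63) = 6, d(64) = 7, d(65) = 4, d(66) = 8, d(67) = 2, d(68) = 6, d(69) = 4, d(70) = 8, d(71) = 2, d(72) = 12, d(73) = 2, d(74) = 4, d(75) = 6, d(76) = 6, d(77) = 4, d(78) = 8, d(79) = 2, d(80) = 10, d(81) = 5, d(82) = 4, d(83) = 2, d(84) = 12, d(85) = 4, d(86) = 4, d(87) = 4, d(88) = 8, d(89) = 2, d(90) = 12, d(91) = 4, d(92) = 6, d(93) = 4, d(94) = 4, d(95) = 4, d(96) = 12, d(97) = 2, d(98) = 6, d(99) = 6, d(100) = 9, d(101) = 2, d(102) = 8, d(103) = 2, d(104) = 8, d(105) = 8, d(106) = 4, d(107) = 2, d(108) = 12, d(109) = 2, d(110) = 8, d(111) = 4, d(112) = 10, d(113) = 2, d(114) = 8, d(115) = 4, d(116) = 6, d(117) = 6, d(118) = 4, d(119) = 4, d(120) = 16, d(121) = 3, d(122) = 4, d(123) = 4, d(124) = 6, d(125) = 4, d(126) = 12, d(127) = 2, d(128) = 8, d(129) = 4, d(130) = 8, d(131) = 2, d(132) = 12, d(133) = 4, d(134) = 4, d(135) = 8, d(136) = 8, d(137) = 2, d(138) = 8, d(139) = 2, d(140) = 12, d(141) = 4, d(142) = 4, d(143) = 4, d(144) = 15, d(145) = 4, d(146) = 4, d(147) = 6, d(148) = 6, d(149) = 2, d(150) = 12, d(151) = 2, d(152) = 8, d(153) = 6, d(154) = 8, d(155) = 4, d(156) = 12, d(157) = 2, d(158) = 4, d(159) = 4, d(160) = 12, d(161) = 4, d(162) = 10, d(163) = 2, d(164) = 6, d(165) = 8, d(166) = 4, d(167) = 2, d(168) = 16, d(169) = 3, d(170) = 8, d(171) = 6, d(172) = 6, d(173) = 2, d(174) = 8, d(175) = 6, d(176) = 10, d(177) = 4. Summing all 177 values: 947. (Dirichlet's divisor formula: Σ_{n ≤ x} d(n) = x ln(x) + (2γ − 1) x + O(√x). For x = 177, the asymptotic estimate is ≈ 943.51.)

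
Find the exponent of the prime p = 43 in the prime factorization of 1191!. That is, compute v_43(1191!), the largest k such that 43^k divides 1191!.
v_43(1191!) = 27

Legendre's formula: v_p(n!) = Σ_{k ≥ 1} ⌊n / p^k⌋. For p = 43, n = 1191, the terms are:
  ⌊1191/43^1⌋ = ⌊1191/43⌋ = 27
(the next term ⌊1191/43^2⌋ = 0, terminating the sum). Summing: v_43(1191!) = 27 = 27.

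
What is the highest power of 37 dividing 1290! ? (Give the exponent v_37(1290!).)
v_37(1290!) = 34

Legendre's formula: v_p(n!) = Σ_{k ≥ 1} ⌊n / p^k⌋. For p = 37, n = 1290, the terms are:
  ⌊1290/37^1⌋ = ⌊1290/37⌋ = 34
(the next term ⌊1290/37^2⌋ = 0, terminating the sum). Summing: v_37(1290!) = 34 = 34.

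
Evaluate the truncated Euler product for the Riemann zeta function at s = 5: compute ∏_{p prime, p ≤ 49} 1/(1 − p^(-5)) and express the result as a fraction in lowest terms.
∏ = 505807800965451248053830657783332590848273750176189703324931155978491/487794643941809531294334436783738741459341109492573787399981389578240

The primes p ≤ 49 are [2, 3, 5, 7, 11, 13, 17, 19, 23, 29, 31, 37, 41, 43, 47]. For each prime, (1 − 1/p^5)^(-1) = p^5 / (p^5 − 1). The product is (1 − 1/2^5)^(-1), (1 − 1/3^5)^(-1), (1 − 1/5^5)^(-1), (1 − 1/7^5)^(-1), (1 − 1/11^5)^(-1), (1 − 1/13^5)^(-1), (1 − 1/17^5)^(-1), (1 − 1/19^5)^(-1), (1 − 1/23^5)^(-1), (1 − 1/29^5)^(-1), (1 − 1/31^5)^(-1), (1 − 1/37^5)^(-1), (1 − 1/41^5)^(-1), (1 − 1/43^5)^(-1), (1 − 1/47^5)^(-1) = ∏ p^5 / (p^5 − 1) = 505807800965451248053830657783332590848273750176189703324931155978491/487794643941809531294334436783738741459341109492573787399981389578240.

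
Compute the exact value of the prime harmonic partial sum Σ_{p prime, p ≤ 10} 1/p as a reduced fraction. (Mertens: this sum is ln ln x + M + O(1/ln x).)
Σ 1/p = 247/210

π(10) = 4, so the primes ≤ 10 are [2, 3, 5, 7]. Summing 1/p over these primes: 247/210 ≈ 1.1762. Mertens estimate ln ln(10) + 0.2615 ≈ 1.0955.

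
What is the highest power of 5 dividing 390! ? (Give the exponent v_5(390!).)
v_5(390!) = 96

Legendre's formula: v_p(n!) = Σ_{k ≥ 1} ⌊n / p^k⌋. For p = 5, n = 390, the terms are:
  ⌊390/5^1⌋ = ⌊390/5⌋ = 78
  ⌊390/5^2⌋ = ⌊390/25⌋ = 15
  ⌊390/5^3⌋ = ⌊390/125⌋ = 3
(the next term ⌊390/5^4⌋ = 0, terminating the sum). Summing: v_5(390!) = 78 + 15 + 3 = 96.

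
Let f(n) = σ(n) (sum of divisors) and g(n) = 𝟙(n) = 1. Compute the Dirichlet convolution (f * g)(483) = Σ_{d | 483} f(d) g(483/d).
(σ * 𝟙)(483) = 1125

Divisors of 483: [1, 3, 7, 21, 23, 69, 161, 483]. For each d | 483:
  d = 1: σ(1) · 𝟙(483/1) = 1 · 1 = 1
  d = 3: σ(3) · 𝟙(483/3) = 4 · 1 = 4
  d = 7: σ(7) · 𝟙(483/7) = 8 · 1 = 8
  d = 21: σ(21) · 𝟙(483/21) = 32 · 1 = 32
  d = 23: σ(23) · 𝟙(483/23) = 24 · 1 = 24
  d = 69: σ(69) · 𝟙(483/69) = 96 · 1 = 96
  d = 161: σ(161) · 𝟙(483/161) = 192 · 1 = 192
  d = 483: σ(483) · 𝟙(483/483) = 768 · 1 = 768
Summing: (σ * 𝟙)(483) = 1 + 4 + 8 + 32 + 24 + 96 + 192 + 768 = 1125.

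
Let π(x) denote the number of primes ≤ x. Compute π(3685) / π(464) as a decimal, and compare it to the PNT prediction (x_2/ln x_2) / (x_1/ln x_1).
π(3685)/π(464) = 514/90 ≈ 5.7111;  PNT prediction ≈ 5.9379.

π(464) = 90 and π(3685) = 514, so π(3685)/π(464) ≈ 5.7111. The PNT-predicted ratio is (3685/ln(3685)) / (464/ln(464)) ≈ 5.9379. The two agree to within a few percent, as expected.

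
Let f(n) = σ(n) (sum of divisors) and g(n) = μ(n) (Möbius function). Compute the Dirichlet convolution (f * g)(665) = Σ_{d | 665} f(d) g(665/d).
(σ * μ)(665) = 665

Divisors of 665: [1, 5, 7, 19, 35, 95, 133, 665]. For each d | 665:
  d = 1: σ(1) · μ(665/1) = 1 · -1 = -1
  d = 5: σ(5) · μ(665/5) = 6 · 1 = 6
  d = 7: σ(7) · μ(665/7) = 8 · 1 = 8
  d = 19: σ(19) · μ(665/19) = 20 · 1 = 20
  d = 35: σ(35) · μ(665/35) = 48 · -1 = -48
  d = 95: σ(95) · μ(665/95) = 120 · -1 = -120
  d = 133: σ(133) · μ(665/133) = 160 · -1 = -160
  d = 665: σ(665) · μ(665/665) = 960 · 1 = 960
Summing: (σ * μ)(665) = -1 + 6 + 8 + 20 + -48 + -120 + -160 + 960 = 665.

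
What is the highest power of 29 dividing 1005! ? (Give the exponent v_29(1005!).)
v_29(1005!) = 35

Legendre's formula: v_p(n!) = Σ_{k ≥ 1} ⌊n / p^k⌋. For p = 29, n = 1005, the terms are:
  ⌊1005/29^1⌋ = ⌊1005/29⌋ = 34
  ⌊1005/29^2⌋ = ⌊1005/841⌋ = 1
(the next term ⌊1005/29^3⌋ = 0, terminating the sum). Summing: v_29(1005!) = 34 + 1 = 35.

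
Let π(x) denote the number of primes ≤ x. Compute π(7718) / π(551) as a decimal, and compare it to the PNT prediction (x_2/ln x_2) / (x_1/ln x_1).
π(7718)/π(551) = 979/101 ≈ 9.6931;  PNT prediction ≈ 9.8768.

π(551) = 101 and π(7718) = 979, so π(7718)/π(551) ≈ 9.6931. The PNT-predicted ratio is (7718/ln(7718)) / (551/ln(551)) ≈ 9.8768. The two agree to within a few percent, as expected.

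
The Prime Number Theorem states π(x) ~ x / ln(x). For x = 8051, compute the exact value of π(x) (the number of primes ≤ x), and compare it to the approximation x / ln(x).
π(8051) = 1011;  x/ln(x) ≈ 895.20;  relative error ≈ 11.45%.

Directly count primes up to 8051: π(8051) = 1011. The PNT approximation gives 8051/ln(8051) ≈ 8051/8.99355 ≈ 895.20. Relative error (π(x) − x/ln(x)) / π(x) ≈ 11.45%; the approximation is known to undercount slightly (Li(x) is a better estimate).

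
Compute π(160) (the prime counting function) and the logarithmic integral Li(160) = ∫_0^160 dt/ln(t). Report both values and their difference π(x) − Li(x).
π(160) = 37;  Li(160) ≈ 42.49;  π(x) − Li(x) ≈ -5.49.

Direct count of primes ≤ 160 gives π(160) = 37. Numerical evaluation of the logarithmic integral gives Li(160) ≈ 42.49. The difference π(x) − Li(x) ≈ -5.49 is typically negative for small/moderate x (Li(x) overestimates), though Littlewood's theorem shows this sign changes infinitely often.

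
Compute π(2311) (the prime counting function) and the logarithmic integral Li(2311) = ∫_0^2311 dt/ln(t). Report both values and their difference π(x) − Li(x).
π(2311) = 344;  Li(2311) ≈ 355.33;  π(x) − Li(x) ≈ -11.33.

Direct count of primes ≤ 2311 gives π(2311) = 344. Numerical evaluation of the logarithmic integral gives Li(2311) ≈ 355.33. The difference π(x) − Li(x) ≈ -11.33 is typically negative for small/moderate x (Li(x) overestimates), though Littlewood's theorem shows this sign changes infinitely often.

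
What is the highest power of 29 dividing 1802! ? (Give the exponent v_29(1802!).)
v_29(1802!) = 64

Legendre's formula: v_p(n!) = Σ_{k ≥ 1} ⌊n / p^k⌋. For p = 29, n = 1802, the terms are:
  ⌊1802/29^1⌋ = ⌊1802/29⌋ = 62
  ⌊1802/29^2⌋ = ⌊1802/841⌋ = 2
(the next term ⌊1802/29^3⌋ = 0, terminating the sum). Summing: v_29(1802!) = 62 + 2 = 64.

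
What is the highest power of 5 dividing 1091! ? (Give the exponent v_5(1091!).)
v_5(1091!) = 270

Legendre's formula: v_p(n!) = Σ_{k ≥ 1} ⌊n / p^k⌋. For p = 5, n = 1091, the terms are:
  ⌊1091/5^1⌋ = ⌊1091/5⌋ = 218
  ⌊1091/5^2⌋ = ⌊1091/25⌋ = 43
  ⌊1091/5^3⌋ = ⌊1091/125⌋ = 8
  ⌊1091/5^4⌋ = ⌊1091/625⌋ = 1
(the next term ⌊1091/5^5⌋ = 0, terminating the sum). Summing: v_5(1091!) = 218 + 43 + 8 + 1 = 270.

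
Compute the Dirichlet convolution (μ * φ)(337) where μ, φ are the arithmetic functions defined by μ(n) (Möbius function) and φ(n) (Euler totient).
(μ * φ)(337) = 335

Divisors of 337: [1, 337]. For each d | 337:
  d = 1: μ(1) · φ(337/1) = 1 · 336 = 336
  d = 337: μ(337) · φ(337/337) = -1 · 1 = -1
Summing: (μ * φ)(337) = 336 + -1 = 335.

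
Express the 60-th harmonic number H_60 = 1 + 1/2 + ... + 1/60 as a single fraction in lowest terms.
H_60 = 15117092380124150817026911/3230237388259077233637600

Direct summation: H_60 = 1 + 1/2 + ... + 1/60. The least common denominator is lcm(1, ..., 60) = 9690712164777231700912800; over this denominator the numerator is 9690712164777231700912800 + 4845356082388615850456400 + 3230237388259077233637600 + 2422678041194307925228200 + 1938142432955446340182560 + 1615118694129538616818800 + 1384387452111033100130400 + 1211339020597153962614100 + 1076745796086359077879200 + 969071216477723170091280 + 880973833161566518264800 + 807559347064769308409400 + 745439397290556284685600 + 692193726055516550065200 + 646047477651815446727520 + 605669510298576981307050 + 570041892045719511818400 + 538372898043179538939600 + 510037482356696405311200 + 484535608238861585045640 + 461462484037011033376800 + 440486916580783259132400 + 421335311512053552213600 + 403779673532384654204700 + 387628486591089268036512 + 372719698645278142342800 + 358915265362119692626400 + 346096863027758275032600 + 334162488440594196583200 + 323023738825907723363760 + 312603618218620377448800 + 302834755149288490653525 + 293657944387188839421600 + 285020946022859755909200 + 276877490422206620026080 + 269186449021589769469800 + 261911139588573829754400 + 255018741178348202655600 + 248479799096852094895200 + 242267804119430792522820 + 236358833287249553680800 + 230731242018505516688400 + 225365399180865853509600 + 220243458290391629566200 + 215349159217271815575840 + 210667655756026776106800 + 206185365208026206402400 + 201889836766192327102350 + 197769636015861871447200 + 193814243295544634018256 + 190013964015239837272800 + 186359849322639071171400 + 182843625750513805677600 + 179457632681059846313200 + 176194766632313303652960 + 173048431513879137516300 + 170012494118898801770400 + 167081244220297098291600 + 164249358725037825439200 + 161511869412953861681880 = 45351277140372452451080733, so H_60 = 45351277140372452451080733/9690712164777231700912800; reducing by gcd(45351277140372452451080733, 9690712164777231700912800) = 3 gives 15117092380124150817026911/3230237388259077233637600 ≈ 4.67987. (The PNT-adjacent estimate ln(60) + γ ≈ 4.67156 matches within O(1/n).)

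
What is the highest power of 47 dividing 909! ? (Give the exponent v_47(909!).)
v_47(909!) = 19

Legendre's formula: v_p(n!) = Σ_{k ≥ 1} ⌊n / p^k⌋. For p = 47, n = 909, the terms are:
  ⌊909/47^1⌋ = ⌊909/47⌋ = 19
(the next term ⌊909/47^2⌋ = 0, terminating the sum). Summing: v_47(909!) = 19 = 19.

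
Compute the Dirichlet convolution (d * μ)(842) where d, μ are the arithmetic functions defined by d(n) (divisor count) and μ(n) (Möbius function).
(d * μ)(842) = 1

Divisors of 842: [1, 2, 421, 842]. For each d | 842:
  d = 1: d(1) · μ(842/1) = 1 · 1 = 1
  d = 2: d(2) · μ(842/2) = 2 · -1 = -2
  d = 421: d(421) · μ(842/421) = 2 · -1 = -2
  d = 842: d(842) · μ(842/842) = 4 · 1 = 4
Summing: (d * μ)(842) = 1 + -2 + -2 + 4 = 1.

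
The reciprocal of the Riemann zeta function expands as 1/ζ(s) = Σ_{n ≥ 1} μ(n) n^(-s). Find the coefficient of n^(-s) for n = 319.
μ(319) = 1

Factor n = 319 = 11 · 29. μ(n) = 0 if any exponent ≥ 2 (not squarefree); otherwise μ(n) = (−1)^{ω(n)} where ω(n) is the number of distinct prime factors. Applying: μ(319) = 1.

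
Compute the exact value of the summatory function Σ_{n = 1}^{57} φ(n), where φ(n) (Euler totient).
Σ_{n ≤ 57} φ(n) = 1000

Compute φ(n) for each 1 ≤ n ≤ 57: φ(1) = 1, φ(2) = 1, φ(3) = 2, φ(4) = 2, φ(5) = 4, φ(6) = 2, φ(7) = 6, φ(8) = 4, φ(9) = 6, φ(10) = 4, φ(11) = 10, φ(12) = 4, φ(13) = 12, φ(14) = 6, φ(15) = 8, φ(16) = 8, φ(17) = 16, φ(18) = 6, φ(19) = 18, φ(20) = 8, φ(21) = 12, φ(22) = 10, φ(23) = 22, φ(24) = 8, φ(25) = 20, φ(26) = 12, φ(27) = 18, φ(28) = 12, φ(29) = 28, φ(30) = 8, φ(31) = 30, φ(32) = 16, φ(33) = 20, φ(34) = 16, φ(35) = 24, φ(36) = 12, φ(37) = 36, φ(38) = 18, φ(39) = 24, φ(40) = 16, φ(41) = 40, φ(42) = 12, φ(43) = 42, φ(44) = 20, φ(45) = 24, φ(46) = 22, φ(47) = 46, φ(48) = 16, φ(49) = 42, φ(50) = 20, φ(51) = 32, φ(52) = 24, φ(53) = 52, φ(54) = 18, φ(55) = 40, φ(56) = 24, φ(57) = 36. Summing all 57 values: 1000. (Average order: Σ_{n ≤ x} φ(n) ~ (3/π²) x². For x = 57, (3/π²)·57² ≈ 987.58.)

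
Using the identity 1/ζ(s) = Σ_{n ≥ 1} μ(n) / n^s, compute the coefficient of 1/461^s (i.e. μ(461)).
μ(461) = -1

Factor n = 461 = 461. μ(n) = 0 if any exponent ≥ 2 (not squarefree); otherwise μ(n) = (−1)^{ω(n)} where ω(n) is the number of distinct prime factors. Applying: μ(461) = -1.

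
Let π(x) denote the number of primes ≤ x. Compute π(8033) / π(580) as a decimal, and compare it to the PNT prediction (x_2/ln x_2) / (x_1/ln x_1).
π(8033)/π(580) = 1010/106 ≈ 9.5283;  PNT prediction ≈ 9.8015.

π(580) = 106 and π(8033) = 1010, so π(8033)/π(580) ≈ 9.5283. The PNT-predicted ratio is (8033/ln(8033)) / (580/ln(580)) ≈ 9.8015. The two agree to within a few percent, as expected.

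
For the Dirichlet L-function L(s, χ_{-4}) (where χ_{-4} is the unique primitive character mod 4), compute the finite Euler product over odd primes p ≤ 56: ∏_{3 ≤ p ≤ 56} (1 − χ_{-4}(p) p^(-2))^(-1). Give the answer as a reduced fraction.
∏ = 6080498115610191266973991/6635764829241999360000000

The odd primes p ≤ 56 are [3, 5, 7, 11, 13, 17, 19, 23, 29, 31, 37, 41, 43, 47, 53]. For each, χ(p) = 1 if p ≡ 1 mod 4, χ(p) = −1 if p ≡ 3 mod 4. Taking (1 − χ(p)/p^2)^(-1) = p^2/(p^2 − χ(p)): (1 − (-1)/3^2)^(-1) · (1 − (1)/5^2)^(-1) · (1 − (-1)/7^2)^(-1) · (1 − (-1)/11^2)^(-1) · (1 − (1)/13^2)^(-1) · (1 − (1)/17^2)^(-1) · (1 − (-1)/19^2)^(-1) · (1 − (-1)/23^2)^(-1) · (1 − (1)/29^2)^(-1) · (1 − (-1)/31^2)^(-1) · (1 − (1)/37^2)^(-1) · (1 − (1)/41^2)^(-1) · (1 − (-1)/43^2)^(-1) · (1 − (-1)/47^2)^(-1) · (1 − (1)/53^2)^(-1) = 6080498115610191266973991/6635764829241999360000000.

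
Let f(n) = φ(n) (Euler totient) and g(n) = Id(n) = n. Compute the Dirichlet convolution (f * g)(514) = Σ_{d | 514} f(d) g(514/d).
(φ * Id)(514) = 1539

Divisors of 514: [1, 2, 257, 514]. For each d | 514:
  d = 1: φ(1) · Id(514/1) = 1 · 514 = 514
  d = 2: φ(2) · Id(514/2) = 1 · 257 = 257
  d = 257: φ(257) · Id(514/257) = 256 · 2 = 512
  d = 514: φ(514) · Id(514/514) = 256 · 1 = 256
Summing: (φ * Id)(514) = 514 + 257 + 512 + 256 = 1539.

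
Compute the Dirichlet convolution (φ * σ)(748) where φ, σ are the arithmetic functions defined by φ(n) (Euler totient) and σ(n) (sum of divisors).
(φ * σ)(748) = 8976

Divisors of 748: [1, 2, 4, 11, 17, 22, 34, 44, 68, 187, 374, 748]. For each d | 748:
  d = 1: φ(1) · σ(748/1) = 1 · 1512 = 1512
  d = 2: φ(2) · σ(748/2) = 1 · 648 = 648
  d = 4: φ(4) · σ(748/4) = 2 · 216 = 432
  d = 11: φ(11) · σ(748/11) = 10 · 126 = 1260
  d = 17: φ(17) · σ(748/17) = 16 · 84 = 1344
  d = 22: φ(22) · σ(748/22) = 10 · 54 = 540
  d = 34: φ(34) · σ(748/34) = 16 · 36 = 576
  d = 44: φ(44) · σ(748/44) = 20 · 18 = 360
  d = 68: φ(68) · σ(748/68) = 32 · 12 = 384
  d = 187: φ(187) · σ(748/187) = 160 · 7 = 1120
  d = 374: φ(374) · σ(748/374) = 160 · 3 = 480
  d = 748: φ(748) · σ(748/748) = 320 · 1 = 320
Summing: (φ * σ)(748) = 1512 + 648 + 432 + 1260 + 1344 + 540 + 576 + 360 + 384 + 1120 + 480 + 320 = 8976.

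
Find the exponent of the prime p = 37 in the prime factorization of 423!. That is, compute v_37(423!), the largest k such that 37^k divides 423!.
v_37(423!) = 11

Legendre's formula: v_p(n!) = Σ_{k ≥ 1} ⌊n / p^k⌋. For p = 37, n = 423, the terms are:
  ⌊423/37^1⌋ = ⌊423/37⌋ = 11
(the next term ⌊423/37^2⌋ = 0, terminating the sum). Summing: v_37(423!) = 11 = 11.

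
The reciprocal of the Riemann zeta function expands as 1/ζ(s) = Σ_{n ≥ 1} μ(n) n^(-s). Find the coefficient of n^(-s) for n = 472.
μ(472) = 0

Factor n = 472 = 2^3 · 59. μ(n) = 0 if any exponent ≥ 2 (not squarefree); otherwise μ(n) = (−1)^{ω(n)} where ω(n) is the number of distinct prime factors. Applying: μ(472) = 0.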